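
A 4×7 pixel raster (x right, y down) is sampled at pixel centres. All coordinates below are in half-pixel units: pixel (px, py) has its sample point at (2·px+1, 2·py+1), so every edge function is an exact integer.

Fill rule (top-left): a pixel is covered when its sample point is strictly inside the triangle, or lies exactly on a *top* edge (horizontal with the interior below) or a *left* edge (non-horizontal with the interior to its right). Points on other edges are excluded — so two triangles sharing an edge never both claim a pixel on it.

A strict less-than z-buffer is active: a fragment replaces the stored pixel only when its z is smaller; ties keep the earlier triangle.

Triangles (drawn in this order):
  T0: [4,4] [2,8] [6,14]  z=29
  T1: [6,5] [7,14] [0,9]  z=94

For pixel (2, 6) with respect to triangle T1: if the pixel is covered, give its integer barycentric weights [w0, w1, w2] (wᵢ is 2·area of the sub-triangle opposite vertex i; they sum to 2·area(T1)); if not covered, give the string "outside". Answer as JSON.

T0:
  2·area = 28  (B↔C swapped to make it positive)
  edge (4, 4)→(6, 14): d=(2,10) right/bottom  bias=-1
  edge (6, 14)→(2, 8): d=(-4,-6) top-left  bias=+0
  edge (2, 8)→(4, 4): d=(2,-4) top-left  bias=+0
    (1,3)@(3, 7): e=[16,10,2] → X
    (2,3)@(5, 7): e=[-4,22,10] → .
    (1,4)@(3, 9): e=[20,2,6] → X
    (2,4)@(5, 9): e=[0,14,14] → .  [on edge]
    (1,5)@(3, 11): e=[24,-6,10] → .
    (2,5)@(5, 11): e=[4,6,18] → X
    (3,5)@(7, 11): e=[-16,18,26] → .
    (2,6)@(5, 13): e=[8,-2,22] → .
  covered (3 px):
    . . . .
    . . . .
    . . . .
    . X . .
    . X . .
    . . X .
    . . . .
T1:
  2·area = 58
  edge (6, 5)→(7, 14): d=(1,9) right/bottom  bias=-1
  edge (7, 14)→(0, 9): d=(-7,-5) top-left  bias=+0
  edge (0, 9)→(6, 5): d=(6,-4) top-left  bias=+0
    (1,3)@(3, 7): e=[29,29,0] → X  [on edge]
    (2,3)@(5, 7): e=[11,39,8] → X
    (3,3)@(7, 7): e=[-7,49,16] → .
    (0,4)@(1, 9): e=[49,5,4] → X
    (3,4)@(7, 9): e=[-5,35,28] → .
    (0,5)@(1, 11): e=[51,-9,16] → .
    (1,5)@(3, 11): e=[33,1,24] → X
    (3,5)@(7, 11): e=[-3,21,40] → .
    (1,6)@(3, 13): e=[35,-13,36] → .
    (2,6)@(5, 13): e=[17,-3,44] → .
  covered (7 px):
    . . . .
    . . . .
    . . . .
    . X X .
    X X X .
    . X X .
    . . . .

Final: "outside"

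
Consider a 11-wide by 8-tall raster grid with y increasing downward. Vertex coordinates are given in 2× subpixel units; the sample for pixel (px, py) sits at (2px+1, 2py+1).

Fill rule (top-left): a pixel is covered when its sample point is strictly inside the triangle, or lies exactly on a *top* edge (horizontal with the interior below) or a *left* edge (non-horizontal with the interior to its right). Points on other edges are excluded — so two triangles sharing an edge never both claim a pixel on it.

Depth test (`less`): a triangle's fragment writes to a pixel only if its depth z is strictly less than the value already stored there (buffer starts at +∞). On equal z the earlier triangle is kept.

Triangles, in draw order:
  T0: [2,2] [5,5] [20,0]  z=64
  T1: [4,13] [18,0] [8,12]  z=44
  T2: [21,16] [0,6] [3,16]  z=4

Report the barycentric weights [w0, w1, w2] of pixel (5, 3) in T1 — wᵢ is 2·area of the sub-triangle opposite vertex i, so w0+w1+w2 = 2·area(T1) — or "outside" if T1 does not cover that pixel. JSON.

T0:
  2·area = 60  (B↔C swapped to make it positive)
  edge (2, 2)→(20, 0): d=(18,-2) top-left  bias=+0
  edge (20, 0)→(5, 5): d=(-15,5) right/bottom  bias=-1
  edge (5, 5)→(2, 2): d=(-3,-3) top-left  bias=+0
    (0,0)@(1, 1): e=[-20,80,0] → ·  [on edge]
    (5,0)@(11, 1): e=[0,30,30] → #  [on edge]
    (6,0)@(13, 1): e=[4,20,36] → #
    (7,0)@(15, 1): e=[8,10,42] → #
    (8,0)@(17, 1): e=[12,0,48] → ·  [on edge]
    (1,1)@(3, 3): e=[20,40,0] → #  [on edge]
    (2,1)@(5, 3): e=[24,30,6] → #
    (3,1)@(7, 3): e=[28,20,12] → #
    (4,1)@(9, 3): e=[32,10,18] → #
    (5,1)@(11, 3): e=[36,0,24] → ·  [on edge]
    (6,1)@(13, 3): e=[40,-10,30] → ·
    (7,1)@(15, 3): e=[44,-20,36] → ·
    (2,2)@(5, 5): e=[60,0,0] → ·  [on edge]
    (3,3)@(7, 7): e=[100,-40,0] → ·  [on edge]
    (4,4)@(9, 9): e=[140,-80,0] → ·  [on edge]
    (5,5)@(11, 11): e=[180,-120,0] → ·  [on edge]
    (6,6)@(13, 13): e=[220,-160,0] → ·  [on edge]
    (7,7)@(15, 15): e=[260,-200,0] → ·  [on edge]
  covered (7 px):
    · · · · · # # # · · ·
    · # # # # · · · · · ·
    · · · · · · · · · · ·
    · · · · · · · · · · ·
    · · · · · · · · · · ·
    · · · · · · · · · · ·
    · · · · · · · · · · ·
    · · · · · · · · · · ·
T1:
  2·area = 38
  edge (4, 13)→(18, 0): d=(14,-13) top-left  bias=+0
  edge (18, 0)→(8, 12): d=(-10,12) right/bottom  bias=-1
  edge (8, 12)→(4, 13): d=(-4,1) right/bottom  bias=-1
    (8,0)@(17, 1): e=[1,2,35] → #
    (9,0)@(19, 1): e=[27,-22,33] → ·
    (7,1)@(15, 3): e=[3,6,29] → #
    (8,1)@(17, 3): e=[29,-18,27] → ·
    (6,2)@(13, 5): e=[5,10,23] → #
    (7,2)@(15, 5): e=[31,-14,21] → ·
    (5,3)@(11, 7): e=[7,14,17] → #
    (6,3)@(13, 7): e=[33,-10,15] → ·
    (4,4)@(9, 9): e=[9,18,11] → #
    (5,4)@(11, 9): e=[35,-6,9] → ·
    (3,5)@(7, 11): e=[11,22,5] → #
    (4,5)@(9, 11): e=[37,-2,3] → ·
  covered (6 px):
    · · · · · · · · # · ·
    · · · · · · · # · · ·
    · · · · · · # · · · ·
    · · · · · # · · · · ·
    · · · · # · · · · · ·
    · · · # · · · · · · ·
    · · · · · · · · · · ·
    · · · · · · · · · · ·
T2:
  2·area = 180  (B↔C swapped to make it positive)
  edge (21, 16)→(3, 16): d=(-18,0) right/bottom  bias=-1
  edge (3, 16)→(0, 6): d=(-3,-10) top-left  bias=+0
  edge (0, 6)→(21, 16): d=(21,10) right/bottom  bias=-1
    (0,3)@(1, 7): e=[162,7,11] → #
    (1,3)@(3, 7): e=[162,27,-9] → ·
    (0,4)@(1, 9): e=[126,1,53] → #
    (1,4)@(3, 9): e=[126,21,33] → #
    (2,4)@(5, 9): e=[126,41,13] → #
    (3,4)@(7, 9): e=[126,61,-7] → ·
    (0,5)@(1, 11): e=[90,-5,95] → ·
    (1,5)@(3, 11): e=[90,15,75] → #
    (3,5)@(7, 11): e=[90,55,35] → #
    (4,5)@(9, 11): e=[90,75,15] → #
    (5,5)@(11, 11): e=[90,95,-5] → ·
    (1,6)@(3, 13): e=[54,9,117] → #
  covered (22 px):
    · · · · · · · · · · ·
    · · · · · · · · · · ·
    · · · · · · · · · · ·
    # · · · · · · · · · ·
    # # # · · · · · · · ·
    · # # # # · · · · · ·
    · # # # # # # · · · ·
    · # # # # # # # # · ·

Answer: [14,17,7]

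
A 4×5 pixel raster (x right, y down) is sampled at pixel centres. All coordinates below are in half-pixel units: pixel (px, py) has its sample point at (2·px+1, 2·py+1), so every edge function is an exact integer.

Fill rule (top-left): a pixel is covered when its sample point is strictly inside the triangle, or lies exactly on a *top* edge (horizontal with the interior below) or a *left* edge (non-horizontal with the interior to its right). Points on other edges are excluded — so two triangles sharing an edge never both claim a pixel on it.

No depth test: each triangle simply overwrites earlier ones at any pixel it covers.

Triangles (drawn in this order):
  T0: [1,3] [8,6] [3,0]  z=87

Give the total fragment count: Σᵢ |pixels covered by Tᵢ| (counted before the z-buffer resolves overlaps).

T0:
  2·area = 27  (B↔C swapped to make it positive)
  edge (1, 3)→(3, 0): d=(2,-3) top-left  bias=+0
  edge (3, 0)→(8, 6): d=(5,6) right/bottom  bias=-1
  edge (8, 6)→(1, 3): d=(-7,-3) top-left  bias=+0
    (1,0)@(3, 1): e=[2,5,20] → #
    (2,0)@(5, 1): e=[8,-7,26] → ·
    (0,1)@(1, 3): e=[0,27,0] → #  [on edge]
    (2,1)@(5, 3): e=[12,3,12] → #
    (3,1)@(7, 3): e=[18,-9,18] → ·
    (0,2)@(1, 5): e=[4,37,-14] → ·
    (1,2)@(3, 5): e=[10,25,-8] → ·
    (2,2)@(5, 5): e=[16,13,-2] → ·
    (3,2)@(7, 5): e=[22,1,4] → #
    (3,3)@(7, 7): e=[26,11,-10] → ·
  covered (5 px):
    · # · ·
    # # # ·
    · · · #
    · · · ·
    · · · ·

Final: 5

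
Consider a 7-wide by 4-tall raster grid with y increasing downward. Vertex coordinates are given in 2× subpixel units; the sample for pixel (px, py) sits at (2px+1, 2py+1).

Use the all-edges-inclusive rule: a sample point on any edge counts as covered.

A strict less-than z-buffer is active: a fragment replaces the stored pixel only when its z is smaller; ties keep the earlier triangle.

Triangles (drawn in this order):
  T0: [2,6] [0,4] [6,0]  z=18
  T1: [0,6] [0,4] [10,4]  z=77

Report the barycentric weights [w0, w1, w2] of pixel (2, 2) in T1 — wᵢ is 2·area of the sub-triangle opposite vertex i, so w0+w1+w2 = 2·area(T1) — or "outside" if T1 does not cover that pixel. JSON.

T0:
  2·area = 20
  edge (2, 6)→(0, 4): d=(-2,-2) inclusive
  edge (0, 4)→(6, 0): d=(6,-4) inclusive
  edge (6, 0)→(2, 6): d=(-4,6) inclusive
    (2,0)@(5, 1): e=[16,2,2] → #
    (3,0)@(7, 1): e=[20,10,-10] → ·
    (1,1)@(3, 3): e=[8,6,6] → #
    (2,1)@(5, 3): e=[12,14,-6] → ·
    (0,2)@(1, 5): e=[0,10,10] → #  [on edge]
    (1,2)@(3, 5): e=[4,18,-2] → ·
    (0,3)@(1, 7): e=[-4,22,2] → ·
    (1,3)@(3, 7): e=[0,30,-10] → ·  [on edge]
  covered (3 px):
    · · # · · · ·
    · # · · · · ·
    # · · · · · ·
    · · · · · · ·
T1:
  2·area = 20
  edge (0, 6)→(0, 4): d=(0,-2) inclusive
  edge (0, 4)→(10, 4): d=(10,0) inclusive
  edge (10, 4)→(0, 6): d=(-10,2) inclusive
    (0,2)@(1, 5): e=[2,10,8] → #
    (1,2)@(3, 5): e=[6,10,4] → #
    (2,2)@(5, 5): e=[10,10,0] → #  [on edge]
    (3,2)@(7, 5): e=[14,10,-4] → ·
    (0,3)@(1, 7): e=[2,30,-12] → ·
    (1,3)@(3, 7): e=[6,30,-16] → ·
    (2,3)@(5, 7): e=[10,30,-20] → ·
  covered (3 px):
    · · · · · · ·
    · · · · · · ·
    # # # · · · ·
    · · · · · · ·

Result: [10,0,10]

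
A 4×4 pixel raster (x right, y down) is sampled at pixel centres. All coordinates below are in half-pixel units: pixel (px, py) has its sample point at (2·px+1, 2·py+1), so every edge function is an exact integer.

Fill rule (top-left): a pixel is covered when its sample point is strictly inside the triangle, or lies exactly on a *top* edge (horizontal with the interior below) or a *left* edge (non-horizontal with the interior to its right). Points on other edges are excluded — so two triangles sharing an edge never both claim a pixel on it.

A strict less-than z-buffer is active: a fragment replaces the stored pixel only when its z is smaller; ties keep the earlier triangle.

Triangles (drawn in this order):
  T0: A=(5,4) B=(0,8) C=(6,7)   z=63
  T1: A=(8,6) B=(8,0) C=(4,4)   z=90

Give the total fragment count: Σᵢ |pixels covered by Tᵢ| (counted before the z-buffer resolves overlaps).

T0:
  2·area = 19  (B↔C swapped to make it positive)
  edge (5, 4)→(6, 7): d=(1,3) right/bottom  bias=-1
  edge (6, 7)→(0, 8): d=(-6,1) right/bottom  bias=-1
  edge (0, 8)→(5, 4): d=(5,-4) top-left  bias=+0
    (2,2)@(5, 5): e=[1,13,5] → X
    (3,2)@(7, 5): e=[-5,11,13] → .
    (1,3)@(3, 7): e=[9,3,7] → X
    (3,3)@(7, 7): e=[-3,-1,23] → .
  covered (3 px):
    . . . .
    . . . .
    . . X .
    . X X .
T1:
  2·area = 24  (B↔C swapped to make it positive)
  edge (8, 6)→(4, 4): d=(-4,-2) top-left  bias=+0
  edge (4, 4)→(8, 0): d=(4,-4) top-left  bias=+0
  edge (8, 0)→(8, 6): d=(0,6) right/bottom  bias=-1
    (3,0)@(7, 1): e=[18,0,6] → X  [on edge]
    (2,1)@(5, 3): e=[6,0,18] → X  [on edge]
    (1,2)@(3, 5): e=[-6,0,30] → .  [on edge]
    (2,2)@(5, 5): e=[-2,8,18] → .
    (3,2)@(7, 5): e=[2,16,6] → X
    (0,3)@(1, 7): e=[-18,0,42] → .  [on edge]
    (3,3)@(7, 7): e=[-6,24,6] → .
  covered (4 px):
    . . . X
    . . X X
    . . . X
    . . . .

Final: 7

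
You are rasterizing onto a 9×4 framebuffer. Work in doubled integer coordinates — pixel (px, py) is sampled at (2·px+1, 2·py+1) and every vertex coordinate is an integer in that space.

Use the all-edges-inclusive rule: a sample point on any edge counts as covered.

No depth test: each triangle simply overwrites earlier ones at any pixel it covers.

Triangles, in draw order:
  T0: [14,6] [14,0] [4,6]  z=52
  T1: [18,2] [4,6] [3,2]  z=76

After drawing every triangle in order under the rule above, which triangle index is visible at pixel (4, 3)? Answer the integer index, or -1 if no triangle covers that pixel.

T0:
  2·area = 60  (B↔C swapped to make it positive)
  edge (14, 6)→(4, 6): d=(-10,0) inclusive
  edge (4, 6)→(14, 0): d=(10,-6) inclusive
  edge (14, 0)→(14, 6): d=(0,6) inclusive
    (6,0)@(13, 1): e=[50,4,6] → X
    (7,0)@(15, 1): e=[50,16,-6] → .
    (4,1)@(9, 3): e=[30,0,30] → X  [on edge]
    (5,1)@(11, 3): e=[30,12,18] → X
    (7,1)@(15, 3): e=[30,36,-6] → .
    (3,2)@(7, 5): e=[10,8,42] → X
    (7,2)@(15, 5): e=[10,56,-6] → .
    (3,3)@(7, 7): e=[-10,28,42] → .
    (4,3)@(9, 7): e=[-10,40,30] → .
    (5,3)@(11, 7): e=[-10,52,18] → .
    (6,3)@(13, 7): e=[-10,64,6] → .
  covered (8 px):
    . . . . . . X . .
    . . . . X X X . .
    . . . X X X X . .
    . . . . . . . . .
T1:
  2·area = 60
  edge (18, 2)→(4, 6): d=(-14,4) inclusive
  edge (4, 6)→(3, 2): d=(-1,-4) inclusive
  edge (3, 2)→(18, 2): d=(15,0) inclusive
    (2,1)@(5, 3): e=[38,7,15] → X
    (3,1)@(7, 3): e=[30,15,15] → X
    (4,1)@(9, 3): e=[22,23,15] → X
    (5,1)@(11, 3): e=[14,31,15] → X
    (6,1)@(13, 3): e=[6,39,15] → X
    (7,1)@(15, 3): e=[-2,47,15] → .
    (2,2)@(5, 5): e=[10,5,45] → X
    (4,2)@(9, 5): e=[-6,21,45] → .
    (5,2)@(11, 5): e=[-14,29,45] → .
    (6,2)@(13, 5): e=[-22,37,45] → .
    (2,3)@(5, 7): e=[-18,3,75] → .
    (3,3)@(7, 7): e=[-26,11,75] → .
  covered (7 px):
    . . . . . . . . .
    . . X X X X X . .
    . . X X . . . . .
    . . . . . . . . .

Z-buffer (winner per pixel, '.' = empty):
  . . . . . . 0 . .
  . . 1 1 1 1 1 . .
  . . 1 1 0 0 0 . .
  . . . . . . . . .

Final: -1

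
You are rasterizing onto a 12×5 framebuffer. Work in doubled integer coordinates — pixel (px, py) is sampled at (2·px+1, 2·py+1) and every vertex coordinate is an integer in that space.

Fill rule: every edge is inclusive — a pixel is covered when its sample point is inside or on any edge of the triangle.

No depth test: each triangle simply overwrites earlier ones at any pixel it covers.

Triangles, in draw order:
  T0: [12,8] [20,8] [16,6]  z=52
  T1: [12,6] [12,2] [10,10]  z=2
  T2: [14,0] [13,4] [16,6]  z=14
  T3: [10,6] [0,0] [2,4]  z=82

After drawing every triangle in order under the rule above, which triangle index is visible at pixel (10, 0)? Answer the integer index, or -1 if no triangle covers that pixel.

T0:
  2·area = 16  (B↔C swapped to make it positive)
  edge (12, 8)→(16, 6): d=(4,-2) inclusive
  edge (16, 6)→(20, 8): d=(4,2) inclusive
  edge (20, 8)→(12, 8): d=(-8,0) inclusive
    (7,3)@(15, 7): e=[2,6,8] → █
    (8,3)@(17, 7): e=[6,2,8] → █
    (9,3)@(19, 7): e=[10,-2,8] → ·
    (7,4)@(15, 9): e=[10,14,-8] → ·
    (8,4)@(17, 9): e=[14,10,-8] → ·
  covered (2 px):
    · · · · · · · · · · · ·
    · · · · · · · · · · · ·
    · · · · · · · · · · · ·
    · · · · · · · █ █ · · ·
    · · · · · · · · · · · ·
T1:
  2·area = 8  (B↔C swapped to make it positive)
  edge (12, 6)→(10, 10): d=(-2,4) inclusive
  edge (10, 10)→(12, 2): d=(2,-8) inclusive
  edge (12, 2)→(12, 6): d=(0,4) inclusive
    (5,3)@(11, 7): e=[2,2,4] → █
    (6,3)@(13, 7): e=[-6,18,-4] → ·
    (5,4)@(11, 9): e=[-2,6,4] → ·
  covered (1 px):
    · · · · · · · · · · · ·
    · · · · · · · · · · · ·
    · · · · · · · · · · · ·
    · · · · · █ · · · · · ·
    · · · · · · · · · · · ·
T2:
  2·area = 14  (B↔C swapped to make it positive)
  edge (14, 0)→(16, 6): d=(2,6) inclusive
  edge (16, 6)→(13, 4): d=(-3,-2) inclusive
  edge (13, 4)→(14, 0): d=(1,-4) inclusive
    (7,1)@(15, 3): e=[0,7,7] → █  [on edge]
    (8,1)@(17, 3): e=[-12,11,15] → ·
    (7,2)@(15, 5): e=[4,1,9] → █
    (8,2)@(17, 5): e=[-8,5,17] → ·
    (7,3)@(15, 7): e=[8,-5,11] → ·
    (8,4)@(17, 9): e=[0,-7,21] → ·  [on edge]
  covered (2 px):
    · · · · · · · · · · · ·
    · · · · · · · █ · · · ·
    · · · · · · · █ · · · ·
    · · · · · · · · · · · ·
    · · · · · · · · · · · ·
T3:
  2·area = 28  (B↔C swapped to make it positive)
  edge (10, 6)→(2, 4): d=(-8,-2) inclusive
  edge (2, 4)→(0, 0): d=(-2,-4) inclusive
  edge (0, 0)→(10, 6): d=(10,6) inclusive
    (0,0)@(1, 1): e=[22,2,4] → █
    (1,0)@(3, 1): e=[26,10,-8] → ·
    (0,1)@(1, 3): e=[6,-2,24] → ·
    (1,1)@(3, 3): e=[10,6,12] → █
    (2,1)@(5, 3): e=[14,14,0] → █  [on edge]
    (3,1)@(7, 3): e=[18,22,-12] → ·
    (1,2)@(3, 5): e=[-6,2,32] → ·
    (2,2)@(5, 5): e=[-2,10,20] → ·
    (3,2)@(7, 5): e=[2,18,8] → █
    (4,2)@(9, 5): e=[6,26,-4] → ·
    (3,3)@(7, 7): e=[-14,14,28] → ·
    (7,4)@(15, 9): e=[-14,42,0] → ·  [on edge]
  covered (4 px):
    █ · · · · · · · · · · ·
    · █ █ · · · · · · · · ·
    · · · █ · · · · · · · ·
    · · · · · · · · · · · ·
    · · · · · · · · · · · ·

Z-buffer (winner per pixel, '.' = empty):
  3 . . . . . . . . . . .
  . 3 3 . . . . 2 . . . .
  . . . 3 . . . 2 . . . .
  . . . . . 1 . 0 0 . . .
  . . . . . . . . . . . .

Result: -1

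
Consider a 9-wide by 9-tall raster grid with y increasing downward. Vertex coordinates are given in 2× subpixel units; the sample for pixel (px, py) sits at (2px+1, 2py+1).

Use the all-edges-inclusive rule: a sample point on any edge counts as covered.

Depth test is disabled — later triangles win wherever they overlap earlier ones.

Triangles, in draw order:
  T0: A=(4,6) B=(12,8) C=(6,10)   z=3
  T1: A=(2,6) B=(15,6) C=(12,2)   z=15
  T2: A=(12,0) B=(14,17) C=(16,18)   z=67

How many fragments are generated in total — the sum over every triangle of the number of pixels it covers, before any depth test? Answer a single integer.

T0:
  2·area = 28
  edge (4, 6)→(12, 8): d=(8,2) inclusive
  edge (12, 8)→(6, 10): d=(-6,2) inclusive
  edge (6, 10)→(4, 6): d=(-2,-4) inclusive
    (2,3)@(5, 7): e=[6,20,2] → X
    (3,3)@(7, 7): e=[2,16,10] → X
    (4,3)@(9, 7): e=[-2,12,18] → .
    (7,3)@(15, 7): e=[-14,0,42] → .  [on edge]
    (2,4)@(5, 9): e=[22,8,-2] → .
    (3,4)@(7, 9): e=[18,4,6] → X
    (4,4)@(9, 9): e=[14,0,14] → X  [on edge]
    (5,4)@(11, 9): e=[10,-4,22] → .
    (1,5)@(3, 11): e=[42,0,-14] → .  [on edge]
    (3,5)@(7, 11): e=[34,-8,2] → .
    (4,5)@(9, 11): e=[30,-12,10] → .
  covered (4 px):
    . . . . . . . . .
    . . . . . . . . .
    . . . . . . . . .
    . . X X . . . . .
    . . . X X . . . .
    . . . . . . . . .
    . . . . . . . . .
    . . . . . . . . .
    . . . . . . . . .
T1:
  2·area = 52  (B↔C swapped to make it positive)
  edge (2, 6)→(12, 2): d=(10,-4) inclusive
  edge (12, 2)→(15, 6): d=(3,4) inclusive
  edge (15, 6)→(2, 6): d=(-13,0) inclusive
    (5,1)@(11, 3): e=[6,7,39] → X
    (6,1)@(13, 3): e=[14,-1,39] → .
    (2,2)@(5, 5): e=[2,37,13] → X
    (3,2)@(7, 5): e=[10,29,13] → X
    (4,2)@(9, 5): e=[18,21,13] → X
    (6,2)@(13, 5): e=[34,5,13] → X
    (7,2)@(15, 5): e=[42,-3,13] → .
    (2,3)@(5, 7): e=[22,43,-13] → .
    (3,3)@(7, 7): e=[30,35,-13] → .
    (4,3)@(9, 7): e=[38,27,-13] → .
    (5,3)@(11, 7): e=[46,19,-13] → .
    (6,3)@(13, 7): e=[54,11,-13] → .
  covered (6 px):
    . . . . . . . . .
    . . . . . X . . .
    . . X X X X X . .
    . . . . . . . . .
    . . . . . . . . .
    . . . . . . . . .
    . . . . . . . . .
    . . . . . . . . .
    . . . . . . . . .
T2:
  2·area = 32  (B↔C swapped to make it positive)
  edge (12, 0)→(16, 18): d=(4,18) inclusive
  edge (16, 18)→(14, 17): d=(-2,-1) inclusive
  edge (14, 17)→(12, 0): d=(-2,-17) inclusive
    (6,2)@(13, 5): e=[2,23,7] → X
    (7,2)@(15, 5): e=[-34,25,41] → .
    (6,3)@(13, 7): e=[10,19,3] → X
    (7,3)@(15, 7): e=[-26,21,37] → .
    (6,4)@(13, 9): e=[18,15,-1] → .
    (7,7)@(15, 15): e=[6,5,21] → X
    (8,7)@(17, 15): e=[-30,7,55] → .
    (7,8)@(15, 17): e=[14,1,17] → X
    (8,8)@(17, 17): e=[-22,3,51] → .
  covered (4 px):
    . . . . . . . . .
    . . . . . . . . .
    . . . . . . X . .
    . . . . . . X . .
    . . . . . . . . .
    . . . . . . . . .
    . . . . . . . . .
    . . . . . . . X .
    . . . . . . . X .

Final: 14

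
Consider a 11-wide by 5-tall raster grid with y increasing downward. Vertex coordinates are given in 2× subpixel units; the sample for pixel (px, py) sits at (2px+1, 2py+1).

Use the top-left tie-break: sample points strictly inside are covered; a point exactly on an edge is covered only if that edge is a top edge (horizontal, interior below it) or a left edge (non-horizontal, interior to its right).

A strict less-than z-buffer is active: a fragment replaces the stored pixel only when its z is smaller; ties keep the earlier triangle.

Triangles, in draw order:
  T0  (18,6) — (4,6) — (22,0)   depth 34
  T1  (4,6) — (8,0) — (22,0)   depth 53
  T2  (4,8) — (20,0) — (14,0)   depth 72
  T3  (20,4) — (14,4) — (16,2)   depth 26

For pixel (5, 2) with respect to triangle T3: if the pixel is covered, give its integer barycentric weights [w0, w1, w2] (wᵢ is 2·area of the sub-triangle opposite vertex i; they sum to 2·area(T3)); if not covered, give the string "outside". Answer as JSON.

T0:
  2·area = 84
  edge (18, 6)→(4, 6): d=(-14,0) right/bottom  bias=-1
  edge (4, 6)→(22, 0): d=(18,-6) top-left  bias=+0
  edge (22, 0)→(18, 6): d=(-4,6) right/bottom  bias=-1
    (9,0)@(19, 1): e=[70,0,14] → █  [on edge]
    (10,0)@(21, 1): e=[70,12,2] → █
    (6,1)@(13, 3): e=[42,0,42] → █  [on edge]
    (7,1)@(15, 3): e=[42,12,30] → █
    (8,1)@(17, 3): e=[42,24,18] → █
    (10,1)@(21, 3): e=[42,48,-6] → ·
    (3,2)@(7, 5): e=[14,0,70] → █  [on edge]
    (4,2)@(9, 5): e=[14,12,58] → █
    (5,2)@(11, 5): e=[14,24,46] → █
    (9,2)@(19, 5): e=[14,72,-2] → ·
    (0,3)@(1, 7): e=[-14,0,98] → ·  [on edge]
    (3,3)@(7, 7): e=[-14,36,62] → ·
  covered (12 px):
    · · · · · · · · · █ █
    · · · · · · █ █ █ █ ·
    · · · █ █ █ █ █ █ · ·
    · · · · · · · · · · ·
    · · · · · · · · · · ·
T1:
  2·area = 84
  edge (4, 6)→(8, 0): d=(4,-6) top-left  bias=+0
  edge (8, 0)→(22, 0): d=(14,0) top-left  bias=+0
  edge (22, 0)→(4, 6): d=(-18,6) right/bottom  bias=-1
    (4,0)@(9, 1): e=[10,14,60] → █
    (5,0)@(11, 1): e=[22,14,48] → █
    (6,0)@(13, 1): e=[34,14,36] → █
    (7,0)@(15, 1): e=[46,14,24] → █
    (8,0)@(17, 1): e=[58,14,12] → █
    (9,0)@(19, 1): e=[70,14,0] → ·  [on edge]
    (3,1)@(7, 3): e=[6,42,36] → █
    (6,1)@(13, 3): e=[42,42,0] → ·  [on edge]
    (7,1)@(15, 3): e=[54,42,-12] → ·
    (8,1)@(17, 3): e=[66,42,-24] → ·
    (2,2)@(5, 5): e=[2,70,12] → █
    (3,2)@(7, 5): e=[14,70,0] → ·  [on edge]
    (0,3)@(1, 7): e=[-14,98,0] → ·  [on edge]
  covered (9 px):
    · · · · █ █ █ █ █ · ·
    · · · █ █ █ · · · · ·
    · · █ · · · · · · · ·
    · · · · · · · · · · ·
    · · · · · · · · · · ·
T2:
  2·area = 48  (B↔C swapped to make it positive)
  edge (4, 8)→(14, 0): d=(10,-8) top-left  bias=+0
  edge (14, 0)→(20, 0): d=(6,0) top-left  bias=+0
  edge (20, 0)→(4, 8): d=(-16,8) right/bottom  bias=-1
    (6,0)@(13, 1): e=[2,6,40] → █
    (7,0)@(15, 1): e=[18,6,24] → █
    (8,0)@(17, 1): e=[34,6,8] → █
    (9,0)@(19, 1): e=[50,6,-8] → ·
    (5,1)@(11, 3): e=[6,18,24] → █
    (7,1)@(15, 3): e=[38,18,-8] → ·
    (8,1)@(17, 3): e=[54,18,-24] → ·
    (4,2)@(9, 5): e=[10,30,8] → █
    (5,2)@(11, 5): e=[26,30,-8] → ·
    (6,2)@(13, 5): e=[42,30,-24] → ·
    (4,3)@(9, 7): e=[30,42,-24] → ·
  covered (6 px):
    · · · · · · █ █ █ · ·
    · · · · · █ █ · · · ·
    · · · · █ · · · · · ·
    · · · · · · · · · · ·
    · · · · · · · · · · ·
T3:
  2·area = 12
  edge (20, 4)→(14, 4): d=(-6,0) right/bottom  bias=-1
  edge (14, 4)→(16, 2): d=(2,-2) top-left  bias=+0
  edge (16, 2)→(20, 4): d=(4,2) right/bottom  bias=-1
    (8,0)@(17, 1): e=[18,0,-6] → ·  [on edge]
    (7,1)@(15, 3): e=[6,0,6] → █  [on edge]
    (8,1)@(17, 3): e=[6,4,2] → █
    (9,1)@(19, 3): e=[6,8,-2] → ·
    (6,2)@(13, 5): e=[-6,0,18] → ·  [on edge]
    (7,2)@(15, 5): e=[-6,4,14] → ·
    (8,2)@(17, 5): e=[-6,8,10] → ·
    (5,3)@(11, 7): e=[-18,0,30] → ·  [on edge]
    (4,4)@(9, 9): e=[-30,0,42] → ·  [on edge]
  covered (2 px):
    · · · · · · · · · · ·
    · · · · · · · █ █ · ·
    · · · · · · · · · · ·
    · · · · · · · · · · ·
    · · · · · · · · · · ·

Answer: "outside"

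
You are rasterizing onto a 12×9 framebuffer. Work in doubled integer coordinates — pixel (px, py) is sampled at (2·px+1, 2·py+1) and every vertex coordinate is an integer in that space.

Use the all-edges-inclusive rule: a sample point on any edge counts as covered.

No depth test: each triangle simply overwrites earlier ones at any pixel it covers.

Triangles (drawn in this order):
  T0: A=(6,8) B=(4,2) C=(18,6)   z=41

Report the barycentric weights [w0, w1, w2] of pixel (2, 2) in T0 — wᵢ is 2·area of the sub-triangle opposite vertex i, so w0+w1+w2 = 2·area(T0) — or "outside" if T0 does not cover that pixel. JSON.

T0:
  2·area = 76
  edge (6, 8)→(4, 2): d=(-2,-6) inclusive
  edge (4, 2)→(18, 6): d=(14,4) inclusive
  edge (18, 6)→(6, 8): d=(-12,2) inclusive
    (2,1)@(5, 3): e=[4,10,62] → X
    (3,1)@(7, 3): e=[16,2,58] → X
    (4,1)@(9, 3): e=[28,-6,54] → .
    (2,2)@(5, 5): e=[0,38,38] → X  [on edge]
    (4,2)@(9, 5): e=[24,22,30] → X
    (5,2)@(11, 5): e=[36,14,26] → X
    (6,2)@(13, 5): e=[48,6,22] → X
    (7,2)@(15, 5): e=[60,-2,18] → .
    (2,3)@(5, 7): e=[-4,66,14] → .
    (3,3)@(7, 7): e=[8,58,10] → X
    (6,3)@(13, 7): e=[44,34,-2] → .
    (3,4)@(7, 9): e=[4,86,-14] → .
    (3,5)@(7, 11): e=[0,114,-38] → .  [on edge]
    (4,8)@(9, 17): e=[0,190,-114] → .  [on edge]
  covered (10 px):
    . . . . . . . . . . . .
    . . X X . . . . . . . .
    . . X X X X X . . . . .
    . . . X X X . . . . . .
    . . . . . . . . . . . .
    . . . . . . . . . . . .
    . . . . . . . . . . . .
    . . . . . . . . . . . .
    . . . . . . . . . . . .

Result: [38,38,0]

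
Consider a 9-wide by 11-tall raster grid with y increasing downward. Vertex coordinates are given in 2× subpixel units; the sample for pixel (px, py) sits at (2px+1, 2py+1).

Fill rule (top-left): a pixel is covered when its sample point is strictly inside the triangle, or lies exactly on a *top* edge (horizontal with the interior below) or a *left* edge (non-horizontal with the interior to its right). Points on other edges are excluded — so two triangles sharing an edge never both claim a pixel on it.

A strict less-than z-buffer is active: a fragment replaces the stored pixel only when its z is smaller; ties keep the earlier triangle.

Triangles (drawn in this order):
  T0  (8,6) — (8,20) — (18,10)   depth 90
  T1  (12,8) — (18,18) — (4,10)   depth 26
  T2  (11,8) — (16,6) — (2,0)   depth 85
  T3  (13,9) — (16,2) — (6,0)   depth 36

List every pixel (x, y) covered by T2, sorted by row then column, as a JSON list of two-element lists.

T0:
  2·area = 140  (B↔C swapped to make it positive)
  edge (8, 6)→(18, 10): d=(10,4) right/bottom  bias=-1
  edge (18, 10)→(8, 20): d=(-10,10) right/bottom  bias=-1
  edge (8, 20)→(8, 6): d=(0,-14) top-left  bias=+0
    (4,3)@(9, 7): e=[6,120,14] → █
    (5,3)@(11, 7): e=[-2,100,42] → ·
    (4,4)@(9, 9): e=[26,100,14] → █
    (5,4)@(11, 9): e=[18,80,42] → █
    (6,4)@(13, 9): e=[10,60,70] → █
    (7,4)@(15, 9): e=[2,40,98] → █
    (8,4)@(17, 9): e=[-6,20,126] → ·
    (4,5)@(9, 11): e=[46,80,14] → █
    (8,5)@(17, 11): e=[14,0,126] → ·  [on edge]
    (4,6)@(9, 13): e=[66,60,14] → █
    (7,6)@(15, 13): e=[42,0,98] → ·  [on edge]
    (4,7)@(9, 15): e=[86,40,14] → █
    (6,7)@(13, 15): e=[70,0,70] → ·  [on edge]
    (5,8)@(11, 17): e=[98,0,42] → ·  [on edge]
    (4,9)@(9, 19): e=[126,0,14] → ·  [on edge]
    (3,10)@(7, 21): e=[154,0,-14] → ·  [on edge]
  covered (15 px):
    · · · · · · · · ·
    · · · · · · · · ·
    · · · · · · · · ·
    · · · · █ · · · ·
    · · · · █ █ █ █ ·
    · · · · █ █ █ █ ·
    · · · · █ █ █ · ·
    · · · · █ █ · · ·
    · · · · █ · · · ·
    · · · · · · · · ·
    · · · · · · · · ·
T1:
  2·area = 92
  edge (12, 8)→(18, 18): d=(6,10) right/bottom  bias=-1
  edge (18, 18)→(4, 10): d=(-14,-8) top-left  bias=+0
  edge (4, 10)→(12, 8): d=(8,-2) top-left  bias=+0
    (4,1)@(9, 3): e=[0,138,-46] → ·  [on edge]
    (4,4)@(9, 9): e=[36,54,2] → █
    (5,4)@(11, 9): e=[16,70,6] → █
    (6,4)@(13, 9): e=[-4,86,10] → ·
    (3,5)@(7, 11): e=[68,10,14] → █
    (6,5)@(13, 11): e=[8,58,26] → █
    (7,5)@(15, 11): e=[-12,74,30] → ·
    (3,6)@(7, 13): e=[80,-18,30] → ·
    (4,6)@(9, 13): e=[60,-2,34] → ·
    (5,6)@(11, 13): e=[40,14,38] → █
    (7,6)@(15, 13): e=[0,46,46] → ·  [on edge]
    (5,7)@(11, 15): e=[52,-14,54] → ·
  covered (11 px):
    · · · · · · · · ·
    · · · · · · · · ·
    · · · · · · · · ·
    · · · · · · · · ·
    · · · · █ █ · · ·
    · · · █ █ █ █ · ·
    · · · · · █ █ · ·
    · · · · · · █ █ ·
    · · · · · · · · █
    · · · · · · · · ·
    · · · · · · · · ·
T2:
  2·area = 58  (B↔C swapped to make it positive)
  edge (11, 8)→(2, 0): d=(-9,-8) top-left  bias=+0
  edge (2, 0)→(16, 6): d=(14,6) right/bottom  bias=-1
  edge (16, 6)→(11, 8): d=(-5,2) right/bottom  bias=-1
    (3,1)@(7, 3): e=[13,12,33] → █
    (4,1)@(9, 3): e=[29,0,29] → ·  [on edge]
    (3,2)@(7, 5): e=[-5,40,23] → ·
    (4,2)@(9, 5): e=[11,28,19] → █
    (5,2)@(11, 5): e=[27,16,15] → █
    (6,2)@(13, 5): e=[43,4,11] → █
    (7,2)@(15, 5): e=[59,-8,7] → ·
    (4,3)@(9, 7): e=[-7,56,9] → ·
    (5,3)@(11, 7): e=[9,44,5] → █
    (7,3)@(15, 7): e=[41,20,-3] → ·
    (5,4)@(11, 9): e=[-9,72,-5] → ·
    (6,4)@(13, 9): e=[7,60,-9] → ·
  covered (6 px):
    · · · · · · · · ·
    · · · █ · · · · ·
    · · · · █ █ █ · ·
    · · · · · █ █ · ·
    · · · · · · · · ·
    · · · · · · · · ·
    · · · · · · · · ·
    · · · · · · · · ·
    · · · · · · · · ·
    · · · · · · · · ·
    · · · · · · · · ·
T3:
  2·area = 76  (B↔C swapped to make it positive)
  edge (13, 9)→(6, 0): d=(-7,-9) top-left  bias=+0
  edge (6, 0)→(16, 2): d=(10,2) right/bottom  bias=-1
  edge (16, 2)→(13, 9): d=(-3,7) right/bottom  bias=-1
    (3,0)@(7, 1): e=[2,8,66] → █
    (4,0)@(9, 1): e=[20,4,52] → █
    (5,0)@(11, 1): e=[38,0,38] → ·  [on edge]
    (3,1)@(7, 3): e=[-12,28,60] → ·
    (4,1)@(9, 3): e=[6,24,46] → █
    (5,1)@(11, 3): e=[24,20,32] → █
    (6,1)@(13, 3): e=[42,16,18] → █
    (7,1)@(15, 3): e=[60,12,4] → █
    (8,1)@(17, 3): e=[78,8,-10] → ·
    (4,2)@(9, 5): e=[-8,44,40] → ·
    (5,2)@(11, 5): e=[10,40,26] → █
    (7,2)@(15, 5): e=[46,32,-2] → ·
    (6,4)@(13, 9): e=[0,76,0] → ·  [on edge]
  covered (9 px):
    · · · █ █ · · · ·
    · · · · █ █ █ █ ·
    · · · · · █ █ · ·
    · · · · · · █ · ·
    · · · · · · · · ·
    · · · · · · · · ·
    · · · · · · · · ·
    · · · · · · · · ·
    · · · · · · · · ·
    · · · · · · · · ·
    · · · · · · · · ·

Final: [[3,1],[4,2],[5,2],[6,2],[5,3],[6,3]]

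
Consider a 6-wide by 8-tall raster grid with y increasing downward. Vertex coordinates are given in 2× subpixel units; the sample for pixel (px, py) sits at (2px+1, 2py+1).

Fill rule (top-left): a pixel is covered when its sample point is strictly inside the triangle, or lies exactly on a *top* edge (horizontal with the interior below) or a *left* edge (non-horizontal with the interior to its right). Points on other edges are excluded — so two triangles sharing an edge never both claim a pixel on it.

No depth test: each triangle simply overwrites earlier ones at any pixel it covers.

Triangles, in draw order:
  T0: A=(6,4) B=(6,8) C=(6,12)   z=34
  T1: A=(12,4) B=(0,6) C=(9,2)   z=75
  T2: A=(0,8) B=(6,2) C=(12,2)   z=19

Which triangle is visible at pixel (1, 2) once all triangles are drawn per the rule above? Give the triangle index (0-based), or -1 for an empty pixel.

T0:
  degenerate (2·area = 0) — covers nothing
T1:
  2·area = 30
  edge (12, 4)→(0, 6): d=(-12,2) right/bottom  bias=-1
  edge (0, 6)→(9, 2): d=(9,-4) top-left  bias=+0
  edge (9, 2)→(12, 4): d=(3,2) right/bottom  bias=-1
    (3,1)@(7, 3): e=[22,1,7] → X
    (4,1)@(9, 3): e=[18,9,3] → X
    (5,1)@(11, 3): e=[14,17,-1] → .
    (1,2)@(3, 5): e=[6,3,21] → X
    (2,2)@(5, 5): e=[2,11,17] → X
    (3,2)@(7, 5): e=[-2,19,13] → .
    (4,2)@(9, 5): e=[-6,27,9] → .
    (1,3)@(3, 7): e=[-18,21,27] → .
    (2,3)@(5, 7): e=[-22,29,23] → .
  covered (4 px):
    . . . . . .
    . . . X X .
    . X X . . .
    . . . . . .
    . . . . . .
    . . . . . .
    . . . . . .
    . . . . . .
T2:
  2·area = 36
  edge (0, 8)→(6, 2): d=(6,-6) top-left  bias=+0
  edge (6, 2)→(12, 2): d=(6,0) top-left  bias=+0
  edge (12, 2)→(0, 8): d=(-12,6) right/bottom  bias=-1
    (3,0)@(7, 1): e=[0,-6,42] → .  [on edge]
    (2,1)@(5, 3): e=[0,6,30] → X  [on edge]
    (3,1)@(7, 3): e=[12,6,18] → X
    (4,1)@(9, 3): e=[24,6,6] → X
    (5,1)@(11, 3): e=[36,6,-6] → .
    (1,2)@(3, 5): e=[0,18,18] → X  [on edge]
    (3,2)@(7, 5): e=[24,18,-6] → .
    (4,2)@(9, 5): e=[36,18,-18] → .
    (0,3)@(1, 7): e=[0,30,6] → X  [on edge]
    (1,3)@(3, 7): e=[12,30,-6] → .
    (2,3)@(5, 7): e=[24,30,-18] → .
    (0,4)@(1, 9): e=[12,42,-18] → .
  covered (6 px):
    . . . . . .
    . . X X X .
    . X X . . .
    X . . . . .
    . . . . . .
    . . . . . .
    . . . . . .
    . . . . . .

Z-buffer (winner per pixel, '.' = empty):
  . . . . . .
  . . 2 2 2 .
  . 2 2 . . .
  2 . . . . .
  . . . . . .
  . . . . . .
  . . . . . .
  . . . . . .

Result: 2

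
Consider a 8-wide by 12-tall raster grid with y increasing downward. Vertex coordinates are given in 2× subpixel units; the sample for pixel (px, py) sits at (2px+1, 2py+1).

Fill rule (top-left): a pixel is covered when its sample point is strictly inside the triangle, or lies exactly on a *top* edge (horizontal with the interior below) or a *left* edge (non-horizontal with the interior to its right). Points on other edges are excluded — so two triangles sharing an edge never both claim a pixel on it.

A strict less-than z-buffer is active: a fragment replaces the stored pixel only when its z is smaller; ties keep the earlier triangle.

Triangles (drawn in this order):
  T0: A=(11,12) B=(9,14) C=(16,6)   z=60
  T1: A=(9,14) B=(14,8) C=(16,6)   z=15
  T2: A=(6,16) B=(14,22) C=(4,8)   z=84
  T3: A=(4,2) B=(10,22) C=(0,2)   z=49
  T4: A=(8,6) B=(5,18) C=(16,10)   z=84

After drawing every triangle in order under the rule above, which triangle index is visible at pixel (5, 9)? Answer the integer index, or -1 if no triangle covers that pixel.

T0:
  2·area = 2
  edge (11, 12)→(9, 14): d=(-2,2) right/bottom  bias=-1
  edge (9, 14)→(16, 6): d=(7,-8) top-left  bias=+0
  edge (16, 6)→(11, 12): d=(-5,6) right/bottom  bias=-1
  covered (0 px):
    . . . . . . . .
    . . . . . . . .
    . . . . . . . .
    . . . . . . . .
    . . . . . . . .
    . . . . . . . .
    . . . . . . . .
    . . . . . . . .
    . . . . . . . .
    . . . . . . . .
    . . . . . . . .
    . . . . . . . .
T1:
  2·area = 2
  edge (9, 14)→(14, 8): d=(5,-6) top-left  bias=+0
  edge (14, 8)→(16, 6): d=(2,-2) top-left  bias=+0
  edge (16, 6)→(9, 14): d=(-7,8) right/bottom  bias=-1
    (7,3)@(15, 7): e=[1,0,1] → X  [on edge]
    (6,4)@(13, 9): e=[-1,0,3] → .  [on edge]
    (7,4)@(15, 9): e=[11,4,-13] → .
    (5,5)@(11, 11): e=[-3,0,5] → .  [on edge]
    (4,6)@(9, 13): e=[-5,0,7] → .  [on edge]
    (3,7)@(7, 15): e=[-7,0,9] → .  [on edge]
    (2,8)@(5, 17): e=[-9,0,11] → .  [on edge]
    (1,9)@(3, 19): e=[-11,0,13] → .  [on edge]
    (0,10)@(1, 21): e=[-13,0,15] → .  [on edge]
  covered (1 px):
    . . . . . . . .
    . . . . . . . .
    . . . . . . . .
    . . . . . . . X
    . . . . . . . .
    . . . . . . . .
    . . . . . . . .
    . . . . . . . .
    . . . . . . . .
    . . . . . . . .
    . . . . . . . .
    . . . . . . . .
T2:
  2·area = 52  (B↔C swapped to make it positive)
  edge (6, 16)→(4, 8): d=(-2,-8) top-left  bias=+0
  edge (4, 8)→(14, 22): d=(10,14) right/bottom  bias=-1
  edge (14, 22)→(6, 16): d=(-8,-6) top-left  bias=+0
    (2,5)@(5, 11): e=[2,16,34] → X
    (3,5)@(7, 11): e=[18,-12,46] → .
    (2,6)@(5, 13): e=[-2,36,18] → .
    (3,6)@(7, 13): e=[14,8,30] → X
    (4,6)@(9, 13): e=[30,-20,42] → .
    (3,7)@(7, 15): e=[10,28,14] → X
    (4,7)@(9, 15): e=[26,0,26] → .  [on edge]
    (3,8)@(7, 17): e=[6,48,-2] → .
    (4,8)@(9, 17): e=[22,20,10] → X
    (5,8)@(11, 17): e=[38,-8,22] → .
    (4,9)@(9, 19): e=[18,40,-6] → .
    (5,9)@(11, 19): e=[34,12,6] → X
  covered (6 px):
    . . . . . . . .
    . . . . . . . .
    . . . . . . . .
    . . . . . . . .
    . . . . . . . .
    . . X . . . . .
    . . . X . . . .
    . . . X . . . .
    . . . . X . . .
    . . . . . X . .
    . . . . . . X .
    . . . . . . . .
T3:
  2·area = 80
  edge (4, 2)→(10, 22): d=(6,20) right/bottom  bias=-1
  edge (10, 22)→(0, 2): d=(-10,-20) top-left  bias=+0
  edge (0, 2)→(4, 2): d=(4,0) top-left  bias=+0
    (0,1)@(1, 3): e=[66,10,4] → X
    (1,1)@(3, 3): e=[26,50,4] → X
    (2,1)@(5, 3): e=[-14,90,4] → .
    (0,2)@(1, 5): e=[78,-10,12] → .
    (1,2)@(3, 5): e=[38,30,12] → X
    (2,2)@(5, 5): e=[-2,70,12] → .
    (1,3)@(3, 7): e=[50,10,20] → X
    (2,3)@(5, 7): e=[10,50,20] → X
    (3,3)@(7, 7): e=[-30,90,20] → .
    (1,4)@(3, 9): e=[62,-10,28] → .
    (2,4)@(5, 9): e=[22,30,28] → X
    (3,4)@(7, 9): e=[-18,70,28] → .
  covered (10 px):
    . . . . . . . .
    X X . . . . . .
    . X . . . . . .
    . X X . . . . .
    . . X . . . . .
    . . X . . . . .
    . . . X . . . .
    . . . X . . . .
    . . . . . . . .
    . . . . X . . .
    . . . . . . . .
    . . . . . . . .
T4:
  2·area = 108  (B↔C swapped to make it positive)
  edge (8, 6)→(16, 10): d=(8,4) right/bottom  bias=-1
  edge (16, 10)→(5, 18): d=(-11,8) right/bottom  bias=-1
  edge (5, 18)→(8, 6): d=(3,-12) top-left  bias=+0
    (4,3)@(9, 7): e=[4,89,15] → X
    (5,3)@(11, 7): e=[-4,73,39] → .
    (4,4)@(9, 9): e=[20,67,21] → X
    (5,4)@(11, 9): e=[12,51,45] → X
    (6,4)@(13, 9): e=[4,35,69] → X
    (7,4)@(15, 9): e=[-4,19,93] → .
    (3,5)@(7, 11): e=[44,61,3] → X
    (7,5)@(15, 11): e=[12,-3,99] → .
    (3,6)@(7, 13): e=[60,39,9] → X
    (6,6)@(13, 13): e=[36,-9,81] → .
    (3,7)@(7, 15): e=[76,17,15] → X
    (5,7)@(11, 15): e=[60,-15,63] → .
  covered (13 px):
    . . . . . . . .
    . . . . . . . .
    . . . . . . . .
    . . . . X . . .
    . . . . X X X .
    . . . X X X X .
    . . . X X X . .
    . . . X X . . .
    . . . . . . . .
    . . . . . . . .
    . . . . . . . .
    . . . . . . . .

Z-buffer (winner per pixel, '.' = empty):
  . . . . . . . .
  3 3 . . . . . .
  . 3 . . . . . .
  . 3 3 . 4 . . 1
  . . 3 . 4 4 4 .
  . . 3 4 4 4 4 .
  . . . 3 4 4 . .
  . . . 3 4 . . .
  . . . . 2 . . .
  . . . . 3 2 . .
  . . . . . . 2 .
  . . . . . . . .

Final: 2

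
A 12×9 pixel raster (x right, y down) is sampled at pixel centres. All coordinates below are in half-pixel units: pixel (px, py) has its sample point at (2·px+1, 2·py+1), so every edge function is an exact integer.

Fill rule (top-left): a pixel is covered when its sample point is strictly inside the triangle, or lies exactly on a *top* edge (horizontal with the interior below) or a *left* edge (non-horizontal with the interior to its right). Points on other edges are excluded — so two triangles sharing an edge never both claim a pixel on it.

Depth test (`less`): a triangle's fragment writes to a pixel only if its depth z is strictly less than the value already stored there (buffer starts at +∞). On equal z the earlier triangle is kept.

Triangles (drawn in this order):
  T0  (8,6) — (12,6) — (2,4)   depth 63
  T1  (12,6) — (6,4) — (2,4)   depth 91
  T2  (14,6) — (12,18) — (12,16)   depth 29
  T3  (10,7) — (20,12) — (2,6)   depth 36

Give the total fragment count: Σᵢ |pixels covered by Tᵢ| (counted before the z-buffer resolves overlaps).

T0:
  2·area = 8  (B↔C swapped to make it positive)
  edge (8, 6)→(2, 4): d=(-6,-2) top-left  bias=+0
  edge (2, 4)→(12, 6): d=(10,2) right/bottom  bias=-1
  edge (12, 6)→(8, 6): d=(-4,0) right/bottom  bias=-1
    (2,2)@(5, 5): e=[0,4,4] → █  [on edge]
    (3,2)@(7, 5): e=[4,0,4] → ·  [on edge]
    (2,3)@(5, 7): e=[-12,24,-4] → ·
    (5,3)@(11, 7): e=[0,12,-4] → ·  [on edge]
    (8,3)@(17, 7): e=[12,0,-4] → ·  [on edge]
    (8,4)@(17, 9): e=[0,20,-12] → ·  [on edge]
    (11,5)@(23, 11): e=[0,28,-20] → ·  [on edge]
  covered (1 px):
    · · · · · · · · · · · ·
    · · · · · · · · · · · ·
    · · █ · · · · · · · · ·
    · · · · · · · · · · · ·
    · · · · · · · · · · · ·
    · · · · · · · · · · · ·
    · · · · · · · · · · · ·
    · · · · · · · · · · · ·
    · · · · · · · · · · · ·
T1:
  2·area = 8  (B↔C swapped to make it positive)
  edge (12, 6)→(2, 4): d=(-10,-2) top-left  bias=+0
  edge (2, 4)→(6, 4): d=(4,0) top-left  bias=+0
  edge (6, 4)→(12, 6): d=(6,2) right/bottom  bias=-1
    (1,1)@(3, 3): e=[12,-4,0] → ·  [on edge]
    (3,2)@(7, 5): e=[0,4,4] → █  [on edge]
    (4,2)@(9, 5): e=[4,4,0] → ·  [on edge]
    (3,3)@(7, 7): e=[-20,12,16] → ·
    (7,3)@(15, 7): e=[-4,12,0] → ·  [on edge]
    (8,3)@(17, 7): e=[0,12,-4] → ·  [on edge]
    (10,4)@(21, 9): e=[-12,20,0] → ·  [on edge]
  covered (1 px):
    · · · · · · · · · · · ·
    · · · · · · · · · · · ·
    · · · █ · · · · · · · ·
    · · · · · · · · · · · ·
    · · · · · · · · · · · ·
    · · · · · · · · · · · ·
    · · · · · · · · · · · ·
    · · · · · · · · · · · ·
    · · · · · · · · · · · ·
T2:
  2·area = 4
  edge (14, 6)→(12, 18): d=(-2,12) right/bottom  bias=-1
  edge (12, 18)→(12, 16): d=(0,-2) top-left  bias=+0
  edge (12, 16)→(14, 6): d=(2,-10) top-left  bias=+0
    (7,0)@(15, 1): e=[-2,6,0] → ·  [on edge]
    (6,5)@(13, 11): e=[2,2,0] → █  [on edge]
    (7,5)@(15, 11): e=[-22,6,20] → ·
    (6,6)@(13, 13): e=[-2,2,4] → ·
  covered (1 px):
    · · · · · · · · · · · ·
    · · · · · · · · · · · ·
    · · · · · · · · · · · ·
    · · · · · · · · · · · ·
    · · · · · · · · · · · ·
    · · · · · · █ · · · · ·
    · · · · · · · · · · · ·
    · · · · · · · · · · · ·
    · · · · · · · · · · · ·
T3:
  2·area = 30
  edge (10, 7)→(20, 12): d=(10,5) right/bottom  bias=-1
  edge (20, 12)→(2, 6): d=(-18,-6) top-left  bias=+0
  edge (2, 6)→(10, 7): d=(8,1) right/bottom  bias=-1
    (2,3)@(5, 7): e=[25,0,5] → █  [on edge]
    (3,3)@(7, 7): e=[15,12,3] → █
    (4,3)@(9, 7): e=[5,24,1] → █
    (5,3)@(11, 7): e=[-5,36,-1] → ·
    (2,4)@(5, 9): e=[45,-36,21] → ·
    (3,4)@(7, 9): e=[35,-24,19] → ·
    (4,4)@(9, 9): e=[25,-12,17] → ·
    (5,4)@(11, 9): e=[15,0,15] → █  [on edge]
    (6,4)@(13, 9): e=[5,12,13] → █
    (7,4)@(15, 9): e=[-5,24,11] → ·
    (5,5)@(11, 11): e=[35,-36,31] → ·
    (6,5)@(13, 11): e=[25,-24,29] → ·
    (8,5)@(17, 11): e=[5,0,25] → █  [on edge]
    (11,6)@(23, 13): e=[-5,0,35] → ·  [on edge]
  covered (6 px):
    · · · · · · · · · · · ·
    · · · · · · · · · · · ·
    · · · · · · · · · · · ·
    · · █ █ █ · · · · · · ·
    · · · · · █ █ · · · · ·
    · · · · · · · · █ · · ·
    · · · · · · · · · · · ·
    · · · · · · · · · · · ·
    · · · · · · · · · · · ·

Answer: 9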